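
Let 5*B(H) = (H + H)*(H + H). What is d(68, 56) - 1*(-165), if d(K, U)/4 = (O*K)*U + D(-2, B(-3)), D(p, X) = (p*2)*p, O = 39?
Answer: 594245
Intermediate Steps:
B(H) = 4*H²/5 (B(H) = ((H + H)*(H + H))/5 = ((2*H)*(2*H))/5 = (4*H²)/5 = 4*H²/5)
D(p, X) = 2*p² (D(p, X) = (2*p)*p = 2*p²)
d(K, U) = 32 + 156*K*U (d(K, U) = 4*((39*K)*U + 2*(-2)²) = 4*(39*K*U + 2*4) = 4*(39*K*U + 8) = 4*(8 + 39*K*U) = 32 + 156*K*U)
d(68, 56) - 1*(-165) = (32 + 156*68*56) - 1*(-165) = (32 + 594048) + 165 = 594080 + 165 = 594245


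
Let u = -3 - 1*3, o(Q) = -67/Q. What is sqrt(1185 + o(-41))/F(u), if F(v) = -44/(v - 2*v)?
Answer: -3*sqrt(498683)/451 ≈ -4.6974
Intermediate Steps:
u = -6 (u = -3 - 3 = -6)
F(v) = 44/v (F(v) = -44*(-1/v) = -(-44)/v = 44/v)
sqrt(1185 + o(-41))/F(u) = sqrt(1185 - 67/(-41))/((44/(-6))) = sqrt(1185 - 67*(-1/41))/((44*(-1/6))) = sqrt(1185 + 67/41)/(-22/3) = sqrt(48652/41)*(-3/22) = (2*sqrt(498683)/41)*(-3/22) = -3*sqrt(498683)/451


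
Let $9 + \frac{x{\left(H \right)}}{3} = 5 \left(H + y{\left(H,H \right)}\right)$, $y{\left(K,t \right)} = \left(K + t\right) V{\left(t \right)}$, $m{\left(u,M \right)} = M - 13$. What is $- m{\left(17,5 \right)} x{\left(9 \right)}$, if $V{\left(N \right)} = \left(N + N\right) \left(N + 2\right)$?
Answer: $428544$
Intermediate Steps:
$V{\left(N \right)} = 2 N \left(2 + N\right)$
$m{\left(u,M \right)} = -13 + M$
$y{\left(K,t \right)} = 2 t \left(2 + t\right) \left(K + t\right)$ ($y{\left(K,t \right)} = \left(K + t\right) 2 t \left(2 + t\right) = 2 t \left(2 + t\right) \left(K + t\right)$)
$x{\left(H \right)} = -27 + 15 H + 60 H^{2} \left(2 + H\right)$ ($x{\left(H \right)} = -27 + 3 \cdot 5 \left(H + 2 H \left(2 + H\right) \left(H + H\right)\right) = -27 + 3 \cdot 5 \left(H + 2 H \left(2 + H\right) 2 H\right) = -27 + 3 \cdot 5 \left(H + 4 H^{2} \left(2 + H\right)\right) = -27 + 3 \left(5 H + 20 H^{2} \left(2 + H\right)\right) = -27 + \left(15 H + 60 H^{2} \left(2 + H\right)\right) = -27 + 15 H + 60 H^{2} \left(2 + H\right)$)
$- m{\left(17,5 \right)} x{\left(9 \right)} = - \left(-13 + 5\right) \left(-27 + 15 \cdot 9 + 60 \cdot 9^{2} \left(2 + 9\right)\right) = - \left(-8\right) \left(-27 + 135 + 60 \cdot 81 \cdot 11\right) = - \left(-8\right) \left(-27 + 135 + 53460\right) = - \left(-8\right) 53568 = \left(-1\right) \left(-428544\right) = 428544$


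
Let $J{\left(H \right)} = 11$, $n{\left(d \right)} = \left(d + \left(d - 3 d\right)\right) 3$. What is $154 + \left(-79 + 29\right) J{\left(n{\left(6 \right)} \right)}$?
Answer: $-396$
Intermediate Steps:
$n{\left(d \right)} = - 3 d$ ($n{\left(d \right)} = \left(d - 2 d\right) 3 = - d 3 = - 3 d$)
$154 + \left(-79 + 29\right) J{\left(n{\left(6 \right)} \right)} = 154 + \left(-79 + 29\right) 11 = 154 - 550 = -396$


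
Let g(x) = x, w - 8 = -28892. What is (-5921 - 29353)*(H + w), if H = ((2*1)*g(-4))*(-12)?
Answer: 1015467912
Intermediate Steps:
w = -28884 (w = 8 - 28892 = -28884)
H = 96 (H = ((2*1)*(-4))*(-12) = (2*(-4))*(-12) = -8*(-12) = 96)
(-5921 - 29353)*(H + w) = (-5921 - 29353)*(96 - 28884) = -35274*(-28788) = 1015467912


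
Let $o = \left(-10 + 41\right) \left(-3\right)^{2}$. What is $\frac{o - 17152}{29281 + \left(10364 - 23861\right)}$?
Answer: $- \frac{16873}{15784} \approx -1.069$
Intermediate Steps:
$o = 279$ ($o = 31 \cdot 9 = 279$)
$\frac{o - 17152}{29281 + \left(10364 - 23861\right)} = \frac{279 - 17152}{29281 + \left(10364 - 23861\right)} = - \frac{16873}{29281 + \left(10364 - 23861\right)} = - \frac{16873}{29281 - 13497} = - \frac{16873}{15784}$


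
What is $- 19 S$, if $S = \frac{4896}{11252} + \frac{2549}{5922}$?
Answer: $- \frac{273958435}{16658586} \approx -16.445$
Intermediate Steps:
$S = \frac{14418865}{16658586}$ ($S = 4896 \cdot \frac{1}{11252} + 2549 \cdot \frac{1}{5922} = \frac{1224}{2813} + \frac{2549}{5922} = \frac{14418865}{16658586} \approx 0.86555$)
$- 19 S = \left(-19\right) \frac{14418865}{16658586} = - \frac{273958435}{16658586}$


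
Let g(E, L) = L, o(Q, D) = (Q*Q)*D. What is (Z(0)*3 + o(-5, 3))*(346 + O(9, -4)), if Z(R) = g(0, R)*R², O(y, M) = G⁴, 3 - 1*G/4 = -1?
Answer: 4941150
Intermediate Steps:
G = 16 (G = 12 - 4*(-1) = 12 + 4 = 16)
o(Q, D) = D*Q² (o(Q, D) = Q²*D = D*Q²)
O(y, M) = 65536 (O(y, M) = 16⁴ = 65536)
Z(R) = R³ (Z(R) = R*R² = R³)
(Z(0)*3 + o(-5, 3))*(346 + O(9, -4)) = (0³*3 + 3*(-5)²)*(346 + 65536) = (0*3 + 3*25)*65882 = (0 + 75)*65882 = 75*65882 = 4941150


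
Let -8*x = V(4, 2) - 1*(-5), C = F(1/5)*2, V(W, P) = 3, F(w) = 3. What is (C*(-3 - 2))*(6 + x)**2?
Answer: -750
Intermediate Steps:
C = 6 (C = 3*2 = 6)
x = -1 (x = -(3 - 1*(-5))/8 = -(3 + 5)/8 = -1/8*8 = -1)
(C*(-3 - 2))*(6 + x)**2 = (6*(-3 - 2))*(6 - 1)**2 = (6*(-5))*5**2 = -30*25 = -750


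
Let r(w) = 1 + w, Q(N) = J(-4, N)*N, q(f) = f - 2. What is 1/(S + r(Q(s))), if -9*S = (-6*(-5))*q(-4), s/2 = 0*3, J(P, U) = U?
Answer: 1/21 ≈ 0.047619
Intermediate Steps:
q(f) = -2 + f
s = 0 (s = 2*(0*3) = 2*0 = 0)
Q(N) = N² (Q(N) = N*N = N²)
S = 20 (S = -(-6*(-5))*(-2 - 4)/9 = -10*(-6)/3 = -⅑*(-180) = 20)
1/(S + r(Q(s))) = 1/(20 + (1 + 0²)) = 1/(20 + (1 + 0)) = 1/(20 + 1) = 1/21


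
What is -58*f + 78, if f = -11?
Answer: 716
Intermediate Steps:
-58*f + 78 = -58*(-11) + 78 = 638 + 78 = 716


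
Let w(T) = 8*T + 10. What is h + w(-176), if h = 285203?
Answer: 283805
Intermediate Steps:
w(T) = 10 + 8*T
h + w(-176) = 285203 + (10 + 8*(-176)) = 285203 + (10 - 1408) = 285203 - 1398 = 283805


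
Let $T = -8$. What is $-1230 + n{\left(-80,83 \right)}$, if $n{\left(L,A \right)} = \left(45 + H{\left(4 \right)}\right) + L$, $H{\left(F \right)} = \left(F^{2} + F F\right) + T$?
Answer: $-1241$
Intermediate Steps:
$H{\left(F \right)} = -8 + 2 F^{2}$ ($H{\left(F \right)} = \left(F^{2} + F F\right) - 8 = \left(F^{2} + F^{2}\right) - 8 = 2 F^{2} - 8 = -8 + 2 F^{2}$)
$n{\left(L,A \right)} = 69 + L$ ($n{\left(L,A \right)} = \left(45 - \left(8 - 2 \cdot 4^{2}\right)\right) + L = \left(45 + \left(-8 + 2 \cdot 16\right)\right) + L = \left(45 + \left(-8 + 32\right)\right) + L = \left(45 + 24\right) + L = 69 + L$)
$-1230 + n{\left(-80,83 \right)} = -1230 + \left(69 - 80\right) = -1230 - 11 = -1241$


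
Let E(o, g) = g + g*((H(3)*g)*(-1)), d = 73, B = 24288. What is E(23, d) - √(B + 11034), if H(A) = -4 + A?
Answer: 5402 - 29*√42 ≈ 5214.1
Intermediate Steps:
E(o, g) = g + g² (E(o, g) = g + g*(((-4 + 3)*g)*(-1)) = g + g*(-g*(-1)) = g + g*g = g + g²)
E(23, d) - √(B + 11034) = 73*(1 + 73) - √(24288 + 11034) = 73*74 - √35322 = 5402 - 29*√42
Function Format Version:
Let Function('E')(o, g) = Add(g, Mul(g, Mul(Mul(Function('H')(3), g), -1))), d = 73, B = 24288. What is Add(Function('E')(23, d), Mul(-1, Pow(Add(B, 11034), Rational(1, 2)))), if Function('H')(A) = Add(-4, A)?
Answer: Add(5402, Mul(-29, Pow(42, Rational(1, 2)))) ≈ 5214.1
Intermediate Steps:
Function('E')(o, g) = Add(g, Pow(g, 2)) (Function('E')(o, g) = Add(g, Mul(g, Mul(Mul(Add(-4, 3), g), -1))) = Add(g, Mul(g, Mul(Mul(-1, g), -1))) = Add(g, Mul(g, g)) = Add(g, Pow(g, 2)))
Add(Function('E')(23, d), Mul(-1, Pow(Add(B, 11034), Rational(1, 2)))) = Add(Mul(73, Add(1, 73)), Mul(-1, Pow(Add(24288, 11034), Rational(1, 2)))) = Add(Mul(73, 74), Mul(-1, Pow(35322, Rational(1, 2)))) = Add(5402, Mul(-1, Mul(29, Pow(42, Rational(1, 2))))) = Add(5402, Mul(-29, Pow(42, Rational(1, 2))))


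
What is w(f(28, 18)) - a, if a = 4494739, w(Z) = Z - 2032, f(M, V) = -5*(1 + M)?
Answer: -4496916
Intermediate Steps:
f(M, V) = -5 - 5*M
w(Z) = -2032 + Z
w(f(28, 18)) - a = (-2032 + (-5 - 5*28)) - 1*4494739 = (-2032 + (-5 - 140)) - 4494739 = (-2032 - 145) - 4494739 = -2177 - 4494739 = -4496916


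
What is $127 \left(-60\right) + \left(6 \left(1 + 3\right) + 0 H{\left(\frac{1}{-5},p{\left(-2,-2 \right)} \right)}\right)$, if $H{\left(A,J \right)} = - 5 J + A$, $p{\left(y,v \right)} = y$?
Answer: $-7596$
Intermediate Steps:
$H{\left(A,J \right)} = A - 5 J$
$127 \left(-60\right) + \left(6 \left(1 + 3\right) + 0 H{\left(\frac{1}{-5},p{\left(-2,-2 \right)} \right)}\right) = 127 \left(-60\right) + \left(6 \left(1 + 3\right) + 0 \left(\frac{1}{-5} - -10\right)\right) = -7620 + \left(6 \cdot 4 + 0 \left(- \frac{1}{5} + 10\right)\right) = -7620 + \left(24 + 0 \cdot \frac{49}{5}\right) = -7620 + \left(24 + 0\right) = -7620 + 24 = -7596$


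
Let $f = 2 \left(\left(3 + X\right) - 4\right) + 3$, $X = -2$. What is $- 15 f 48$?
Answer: $2160$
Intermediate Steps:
$f = -3$ ($f = 2 \left(\left(3 - 2\right) - 4\right) + 3 = 2 \left(1 - 4\right) + 3 = 2 \left(-3\right) + 3 = -6 + 3 = -3$)
$- 15 f 48 = \left(-15\right) \left(-3\right) 48 = 45 \cdot 48 = 2160$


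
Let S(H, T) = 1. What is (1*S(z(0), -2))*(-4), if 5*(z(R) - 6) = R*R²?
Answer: -4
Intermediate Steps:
z(R) = 6 + R³/5 (z(R) = 6 + (R*R²)/5 = 6 + R³/5)
(1*S(z(0), -2))*(-4) = (1*1)*(-4) = 1*(-4) = -4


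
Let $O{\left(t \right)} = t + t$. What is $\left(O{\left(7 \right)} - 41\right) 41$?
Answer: $-1107$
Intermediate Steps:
$O{\left(t \right)} = 2 t$
$\left(O{\left(7 \right)} - 41\right) 41 = \left(2 \cdot 7 - 41\right) 41 = \left(14 - 41\right) 41 = \left(-27\right) 41 = -1107$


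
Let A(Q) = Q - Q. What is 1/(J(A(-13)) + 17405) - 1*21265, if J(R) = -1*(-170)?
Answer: -373732374/17575 ≈ -21265.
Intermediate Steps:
A(Q) = 0
J(R) = 170
1/(J(A(-13)) + 17405) - 1*21265 = 1/(170 + 17405) - 1*21265 = 1/17575 - 21265 = -373732374/17575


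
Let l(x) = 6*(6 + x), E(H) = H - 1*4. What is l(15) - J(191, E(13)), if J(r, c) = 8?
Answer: 118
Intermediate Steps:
E(H) = -4 + H (E(H) = H - 4 = -4 + H)
l(x) = 36 + 6*x
l(15) - J(191, E(13)) = (36 + 6*15) - 1*8 = (36 + 90) - 8 = 126 - 8 = 118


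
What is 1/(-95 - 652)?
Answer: -1/747 ≈ -0.0013387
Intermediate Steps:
1/(-95 - 652) = 1/(-747) = -1/747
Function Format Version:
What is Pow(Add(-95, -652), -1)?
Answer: Rational(-1, 747) ≈ -0.0013387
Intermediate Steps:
Pow(Add(-95, -652), -1) = Pow(-747, -1) = Rational(-1, 747)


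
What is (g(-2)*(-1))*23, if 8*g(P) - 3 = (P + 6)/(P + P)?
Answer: -23/4 ≈ -5.7500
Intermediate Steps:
g(P) = 3/8 + (6 + P)/(16*P) (g(P) = 3/8 + ((P + 6)/(P + P))/8 = 3/8 + ((6 + P)/((2*P)))/8 = 3/8 + ((6 + P)*(1/(2*P)))/8 = 3/8 + ((6 + P)/(2*P))/8 = 3/8 + (6 + P)/(16*P))
(g(-2)*(-1))*23 = (((1/16)*(6 + 7*(-2))/(-2))*(-1))*23 = (((1/16)*(-½)*(6 - 14))*(-1))*23 = (((1/16)*(-½)*(-8))*(-1))*23 = ((¼)*(-1))*23 = -¼*23 = -23/4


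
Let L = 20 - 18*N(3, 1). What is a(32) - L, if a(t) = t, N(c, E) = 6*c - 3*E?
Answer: 282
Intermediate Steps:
N(c, E) = -3*E + 6*c
L = -250 (L = 20 - 18*(-3*1 + 6*3) = 20 - 18*(-3 + 18) = 20 - 18*15 = 20 - 270 = -250)
a(32) - L = 32 - 1*(-250) = 32 + 250 = 282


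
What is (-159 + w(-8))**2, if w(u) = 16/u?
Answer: 25921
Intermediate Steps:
(-159 + w(-8))**2 = (-159 + 16/(-8))**2 = (-159 + 16*(-1/8))**2 = (-159 - 2)**2 = (-161)**2 = 25921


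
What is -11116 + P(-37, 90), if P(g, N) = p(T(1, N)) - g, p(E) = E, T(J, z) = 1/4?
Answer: -44315/4 ≈ -11079.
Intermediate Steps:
T(J, z) = ¼
P(g, N) = ¼ - g
-11116 + P(-37, 90) = -11116 + (¼ - 1*(-37)) = -11116 + (¼ + 37) = -11116 + 149/4 = -44315/4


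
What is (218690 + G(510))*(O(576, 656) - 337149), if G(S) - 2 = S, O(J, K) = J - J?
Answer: -73903735098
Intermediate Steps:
O(J, K) = 0
G(S) = 2 + S
(218690 + G(510))*(O(576, 656) - 337149) = (218690 + (2 + 510))*(0 - 337149) = (218690 + 512)*(-337149) = 219202*(-337149) = -73903735098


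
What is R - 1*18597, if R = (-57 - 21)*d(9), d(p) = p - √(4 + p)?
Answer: -19299 + 78*√13 ≈ -19018.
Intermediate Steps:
R = -702 + 78*√13 (R = (-57 - 21)*(9 - √(4 + 9)) = -78*(9 - √13) = -702 + 78*√13 ≈ -420.77)
R - 1*18597 = (-702 + 78*√13) - 1*18597 = (-702 + 78*√13) - 18597 = -19299 + 78*√13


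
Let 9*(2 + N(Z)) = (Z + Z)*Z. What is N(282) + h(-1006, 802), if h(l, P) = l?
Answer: 16664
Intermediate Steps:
N(Z) = -2 + 2*Z²/9 (N(Z) = -2 + ((Z + Z)*Z)/9 = -2 + ((2*Z)*Z)/9 = -2 + (2*Z²)/9 = -2 + 2*Z²/9)
N(282) + h(-1006, 802) = (-2 + (2/9)*282²) - 1006 = (-2 + (2/9)*79524) - 1006 = (-2 + 17672) - 1006 = 17670 - 1006 = 16664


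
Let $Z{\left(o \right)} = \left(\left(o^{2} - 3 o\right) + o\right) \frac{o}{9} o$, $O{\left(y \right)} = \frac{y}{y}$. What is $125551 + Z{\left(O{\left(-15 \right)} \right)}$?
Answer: $\frac{1129958}{9} \approx 1.2555 \cdot 10^{5}$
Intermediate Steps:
$O{\left(y \right)} = 1$
$Z{\left(o \right)} = \frac{o^{2} \left(o^{2} - 2 o\right)}{9}$ ($Z{\left(o \right)} = \left(o^{2} - 2 o\right) o \frac{1}{9} o = \left(o^{2} - 2 o\right) \frac{o}{9} o = \frac{o \left(o^{2} - 2 o\right)}{9} o = \frac{o^{2} \left(o^{2} - 2 o\right)}{9}$)
$125551 + Z{\left(O{\left(-15 \right)} \right)} = 125551 + \frac{1^{3} \left(-2 + 1\right)}{9} = 125551 + \frac{1}{9} \cdot 1 \left(-1\right) = 125551 - \frac{1}{9} = \frac{1129958}{9}$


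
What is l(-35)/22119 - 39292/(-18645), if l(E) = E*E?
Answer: 27028481/12497235 ≈ 2.1628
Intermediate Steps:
l(E) = E**2
l(-35)/22119 - 39292/(-18645) = (-35)**2/22119 - 39292/(-18645) = 1225*(1/22119) - 39292*(-1/18645) = 1225/22119 + 3572/1695 = 27028481/12497235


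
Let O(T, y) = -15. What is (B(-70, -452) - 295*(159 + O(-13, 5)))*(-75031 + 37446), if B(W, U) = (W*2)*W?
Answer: 1228277800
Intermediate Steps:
B(W, U) = 2*W² (B(W, U) = (2*W)*W = 2*W²)
(B(-70, -452) - 295*(159 + O(-13, 5)))*(-75031 + 37446) = (2*(-70)² - 295*(159 - 15))*(-75031 + 37446) = (2*4900 - 295*144)*(-37585) = (9800 - 42480)*(-37585) = -32680*(-37585) = 1228277800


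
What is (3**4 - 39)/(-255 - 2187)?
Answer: -7/407 ≈ -0.017199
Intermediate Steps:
(3**4 - 39)/(-255 - 2187) = (81 - 39)/(-2442) = 42*(-1/2442) = -7/407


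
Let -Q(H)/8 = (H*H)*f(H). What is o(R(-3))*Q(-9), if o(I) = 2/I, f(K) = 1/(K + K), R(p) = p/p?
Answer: 72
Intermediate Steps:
R(p) = 1
f(K) = 1/(2*K)
Q(H) = -4*H (Q(H) = -8*H*H*1/(2*H) = -8*H**2*1/(2*H) = -4*H)
o(R(-3))*Q(-9) = (2/1)*(-4*(-9)) = (2*1)*36 = 2*36 = 72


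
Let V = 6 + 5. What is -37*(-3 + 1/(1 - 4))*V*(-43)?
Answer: -175010/3 ≈ -58337.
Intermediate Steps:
V = 11
-37*(-3 + 1/(1 - 4))*V*(-43) = -37*(-3 + 1/(1 - 4))*11*(-43) = -37*(-3 + 1/(-3))*11*(-43) = -37*(-3 - ⅓)*11*(-43) = -(-370)*11/3*(-43) = -37*(-110/3)*(-43) = (4070/3)*(-43) = -175010/3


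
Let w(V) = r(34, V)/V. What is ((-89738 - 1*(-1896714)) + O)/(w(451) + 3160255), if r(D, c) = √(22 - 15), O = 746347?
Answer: 234467648666831195/290201262839678574 - 1151548673*√7/2031408839877750018 ≈ 0.80795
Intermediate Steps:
r(D, c) = √7
w(V) = √7/V
((-89738 - 1*(-1896714)) + O)/(w(451) + 3160255) = ((-89738 - 1*(-1896714)) + 746347)/(√7/451 + 3160255) = ((-89738 + 1896714) + 746347)/(√7*(1/451) + 3160255) = (1806976 + 746347)/(√7/451 + 3160255) = 2553323/(3160255 + √7/451)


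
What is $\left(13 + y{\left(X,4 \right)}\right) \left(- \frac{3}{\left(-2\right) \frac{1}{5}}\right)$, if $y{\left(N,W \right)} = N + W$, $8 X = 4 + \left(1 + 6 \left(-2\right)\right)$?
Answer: $\frac{1935}{16} \approx 120.94$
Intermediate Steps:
$X = - \frac{7}{8}$ ($X = \frac{4 + \left(1 + 6 \left(-2\right)\right)}{8} = \frac{4 + \left(1 - 12\right)}{8} = \frac{4 - 11}{8} = \frac{1}{8} \left(-7\right) = - \frac{7}{8} \approx -0.875$)
$\left(13 + y{\left(X,4 \right)}\right) \left(- \frac{3}{\left(-2\right) \frac{1}{5}}\right) = \left(13 + \left(- \frac{7}{8} + 4\right)\right) \left(- \frac{3}{\left(-2\right) \frac{1}{5}}\right) = \left(13 + \frac{25}{8}\right) \left(- \frac{3}{\left(-2\right) \frac{1}{5}}\right) = \frac{129 \left(- \frac{3}{- \frac{2}{5}}\right)}{8} = \frac{129 \left(\left(-3\right) \left(- \frac{5}{2}\right)\right)}{8} = \frac{129}{8} \cdot \frac{15}{2} = \frac{1935}{16}$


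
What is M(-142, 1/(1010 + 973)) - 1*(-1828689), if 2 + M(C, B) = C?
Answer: 1828545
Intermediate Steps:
M(C, B) = -2 + C
M(-142, 1/(1010 + 973)) - 1*(-1828689) = (-2 - 142) - 1*(-1828689) = -144 + 1828689 = 1828545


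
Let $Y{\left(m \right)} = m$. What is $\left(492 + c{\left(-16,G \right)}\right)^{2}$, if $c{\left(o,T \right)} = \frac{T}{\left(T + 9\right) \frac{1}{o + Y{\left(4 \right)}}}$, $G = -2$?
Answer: $\frac{12027024}{49} \approx 2.4545 \cdot 10^{5}$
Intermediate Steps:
$c{\left(o,T \right)} = \frac{T \left(4 + o\right)}{9 + T}$ ($c{\left(o,T \right)} = \frac{T}{\left(T + 9\right) \frac{1}{o + 4}} = \frac{T}{\left(9 + T\right) \frac{1}{4 + o}} = \frac{T}{\frac{1}{4 + o} \left(9 + T\right)} = T \frac{4 + o}{9 + T} = \frac{T \left(4 + o\right)}{9 + T}$)
$\left(492 + c{\left(-16,G \right)}\right)^{2} = \left(492 - \frac{2 \left(4 - 16\right)}{9 - 2}\right)^{2} = \left(492 - 2 \cdot \frac{1}{7} \left(-12\right)\right)^{2} = \left(492 - \frac{2}{7} \left(-12\right)\right)^{2} = \left(492 + \frac{24}{7}\right)^{2} = \left(\frac{3468}{7}\right)^{2} = \frac{12027024}{49}$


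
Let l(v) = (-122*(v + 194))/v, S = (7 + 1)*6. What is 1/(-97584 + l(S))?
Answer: -12/1178389 ≈ -1.0183e-5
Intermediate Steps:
S = 48 (S = 8*6 = 48)
l(v) = (-23668 - 122*v)/v (l(v) = (-122*(194 + v))/v = (-23668 - 122*v)/v)
1/(-97584 + l(S)) = 1/(-97584 + (-122 - 23668/48)) = 1/(-97584 + (-122 - 23668*1/48)) = 1/(-97584 + (-122 - 5917/12)) = 1/(-97584 - 7381/12) = 1/(-1178389/12) = -12/1178389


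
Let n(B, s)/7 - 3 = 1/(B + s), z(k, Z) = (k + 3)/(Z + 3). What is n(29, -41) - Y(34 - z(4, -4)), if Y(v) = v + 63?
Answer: -1003/12 ≈ -83.583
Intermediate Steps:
z(k, Z) = (3 + k)/(3 + Z)
n(B, s) = 21 + 7/(B + s)
Y(v) = 63 + v
n(29, -41) - Y(34 - z(4, -4)) = 7*(1 + 3*29 + 3*(-41))/(29 - 41) - (63 + (34 - (3 + 4)/(3 - 4))) = 7*(1 + 87 - 123)/(-12) - (63 + (34 - 7/(-1))) = 7*(-1/12)*(-35) - (63 + (34 - (-1)*7)) = 245/12 - (63 + (34 - 1*(-7))) = 245/12 - (63 + (34 + 7)) = 245/12 - (63 + 41) = 245/12 - 1*104 = 245/12 - 104 = -1003/12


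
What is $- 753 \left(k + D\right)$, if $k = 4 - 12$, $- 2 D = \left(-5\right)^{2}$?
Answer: $\frac{30873}{2} \approx 15437.0$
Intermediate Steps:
$D = - \frac{25}{2}$ ($D = - \frac{\left(-5\right)^{2}}{2} = \left(- \frac{1}{2}\right) 25 = - \frac{25}{2} \approx -12.5$)
$k = -8$ ($k = 4 - 12 = -8$)
$- 753 \left(k + D\right) = - 753 \left(-8 - \frac{25}{2}\right) = \left(-753\right) \left(- \frac{41}{2}\right) = \frac{30873}{2}$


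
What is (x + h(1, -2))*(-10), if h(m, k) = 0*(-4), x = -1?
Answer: 10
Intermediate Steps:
h(m, k) = 0
(x + h(1, -2))*(-10) = (-1 + 0)*(-10) = -1*(-10) = 10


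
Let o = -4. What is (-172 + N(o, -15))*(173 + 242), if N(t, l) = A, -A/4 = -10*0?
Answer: -71380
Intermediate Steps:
A = 0 (A = -4*(-10)*0 = -4*(-5*2)*0 = -(-40)*0 = -4*0 = 0)
N(t, l) = 0
(-172 + N(o, -15))*(173 + 242) = (-172 + 0)*(173 + 242) = -172*415 = -71380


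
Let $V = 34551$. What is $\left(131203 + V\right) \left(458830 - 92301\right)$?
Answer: $60753647866$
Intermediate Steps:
$\left(131203 + V\right) \left(458830 - 92301\right) = \left(131203 + 34551\right) \left(458830 - 92301\right) = 165754 \cdot 366529 = 60753647866$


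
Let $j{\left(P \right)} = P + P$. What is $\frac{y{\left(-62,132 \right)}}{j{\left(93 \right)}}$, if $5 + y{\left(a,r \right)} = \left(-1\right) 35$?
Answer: $- \frac{20}{93} \approx -0.21505$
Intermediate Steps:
$y{\left(a,r \right)} = -40$ ($y{\left(a,r \right)} = -5 - 35 = -40$)
$j{\left(P \right)} = 2 P$
$\frac{y{\left(-62,132 \right)}}{j{\left(93 \right)}} = - \frac{40}{2 \cdot 93} = - \frac{40}{186} = \left(-40\right) \frac{1}{186} = - \frac{20}{93}$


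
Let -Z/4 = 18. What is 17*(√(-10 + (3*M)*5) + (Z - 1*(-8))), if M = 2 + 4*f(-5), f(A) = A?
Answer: -1088 + 34*I*√70 ≈ -1088.0 + 284.46*I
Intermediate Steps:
Z = -72 (Z = -4*18 = -72)
M = -18 (M = 2 + 4*(-5) = 2 - 20 = -18)
17*(√(-10 + (3*M)*5) + (Z - 1*(-8))) = 17*(√(-10 + (3*(-18))*5) + (-72 - 1*(-8))) = 17*(√(-10 - 54*5) + (-72 + 8)) = 17*(√(-10 - 270) - 64) = 17*(√(-280) - 64) = 17*(2*I*√70 - 64) = 17*(-64 + 2*I*√70) = -1088 + 34*I*√70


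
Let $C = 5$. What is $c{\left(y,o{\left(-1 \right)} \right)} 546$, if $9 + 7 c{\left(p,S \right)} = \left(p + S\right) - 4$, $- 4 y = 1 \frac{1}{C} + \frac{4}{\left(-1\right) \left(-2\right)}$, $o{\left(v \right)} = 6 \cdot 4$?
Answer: $\frac{8151}{10} \approx 815.1$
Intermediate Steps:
$o{\left(v \right)} = 24$
$y = - \frac{11}{20}$ ($y = - \frac{1 \cdot \frac{1}{5} + \frac{4}{\left(-1\right) \left(-2\right)}}{4} = - \frac{1 \cdot \frac{1}{5} + \frac{4}{2}}{4} = - \frac{\frac{1}{5} + 4 \cdot \frac{1}{2}}{4} = - \frac{\frac{1}{5} + 2}{4} = \left(- \frac{1}{4}\right) \frac{11}{5} = - \frac{11}{20} \approx -0.55$)
$c{\left(p,S \right)} = - \frac{13}{7} + \frac{S}{7} + \frac{p}{7}$ ($c{\left(p,S \right)} = - \frac{9}{7} + \frac{\left(p + S\right) - 4}{7} = - \frac{9}{7} + \frac{\left(S + p\right) - 4}{7} = - \frac{9}{7} + \frac{-4 + S + p}{7} = - \frac{9}{7} + \left(- \frac{4}{7} + \frac{S}{7} + \frac{p}{7}\right) = - \frac{13}{7} + \frac{S}{7} + \frac{p}{7}$)
$c{\left(y,o{\left(-1 \right)} \right)} 546 = \left(- \frac{13}{7} + \frac{1}{7} \cdot 24 + \frac{1}{7} \left(- \frac{11}{20}\right)\right) 546 = \left(- \frac{13}{7} + \frac{24}{7} - \frac{11}{140}\right) 546 = \frac{209}{140} \cdot 546 = \frac{8151}{10}$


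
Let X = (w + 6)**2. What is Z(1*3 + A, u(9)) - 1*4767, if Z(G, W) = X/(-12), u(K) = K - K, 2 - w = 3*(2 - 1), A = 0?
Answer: -57229/12 ≈ -4769.1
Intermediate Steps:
w = -1 (w = 2 - 3*(2 - 1) = 2 - 3 = -1)
u(K) = 0
X = 25 (X = (-1 + 6)**2 = 5**2 = 25)
Z(G, W) = -25/12 (Z(G, W) = 25/(-12) = 25*(-1/12) = -25/12)
Z(1*3 + A, u(9)) - 1*4767 = -25/12 - 1*4767 = -25/12 - 4767 = -57229/12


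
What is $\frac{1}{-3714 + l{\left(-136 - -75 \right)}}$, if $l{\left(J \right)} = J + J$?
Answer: $- \frac{1}{3836} \approx -0.00026069$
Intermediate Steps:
$l{\left(J \right)} = 2 J$
$\frac{1}{-3714 + l{\left(-136 - -75 \right)}} = \frac{1}{-3714 + 2 \left(-136 - -75\right)} = \frac{1}{-3714 + 2 \left(-136 + 75\right)} = \frac{1}{-3714 + 2 \left(-61\right)} = \frac{1}{-3714 - 122} = \frac{1}{-3836} = - \frac{1}{3836}$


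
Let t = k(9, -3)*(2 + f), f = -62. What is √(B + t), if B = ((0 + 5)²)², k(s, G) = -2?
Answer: √745 ≈ 27.295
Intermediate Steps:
B = 625 (B = (5²)² = 25² = 625)
t = 120 (t = -2*(2 - 62) = -2*(-60) = 120)
√(B + t) = √(625 + 120) = √745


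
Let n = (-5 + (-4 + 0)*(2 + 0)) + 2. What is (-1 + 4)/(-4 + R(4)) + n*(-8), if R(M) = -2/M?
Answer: 262/3 ≈ 87.333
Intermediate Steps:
n = -11 (n = (-5 - 4*2) + 2 = (-5 - 8) + 2 = -13 + 2 = -11)
(-1 + 4)/(-4 + R(4)) + n*(-8) = (-1 + 4)/(-4 - 2/4) - 11*(-8) = 3/(-4 - 2*1/4) + 88 = 3/(-4 - 1/2) + 88 = 3/(-9/2) + 88 = 3*(-2/9) + 88 = -2/3 + 88 = 262/3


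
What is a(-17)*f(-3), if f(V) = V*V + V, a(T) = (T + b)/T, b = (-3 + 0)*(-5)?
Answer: 12/17 ≈ 0.70588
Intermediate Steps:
b = 15 (b = -3*(-5) = 15)
a(T) = (15 + T)/T (a(T) = (T + 15)/T = (15 + T)/T)
f(V) = V + V² (f(V) = V² + V = V + V²)
a(-17)*f(-3) = ((15 - 17)/(-17))*(-3*(1 - 3)) = (-1/17*(-2))*(-3*(-2)) = (2/17)*6 = 12/17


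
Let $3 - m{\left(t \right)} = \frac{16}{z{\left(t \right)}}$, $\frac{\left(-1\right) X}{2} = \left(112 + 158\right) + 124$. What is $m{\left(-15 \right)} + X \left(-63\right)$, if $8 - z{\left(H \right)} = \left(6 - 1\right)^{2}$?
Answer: $\frac{844015}{17} \approx 49648.0$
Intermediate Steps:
$X = -788$ ($X = - 2 \left(\left(112 + 158\right) + 124\right) = - 2 \left(270 + 124\right) = \left(-2\right) 394 = -788$)
$z{\left(H \right)} = -17$ ($z{\left(H \right)} = 8 - \left(6 - 1\right)^{2} = 8 - 5^{2} = 8 - 25 = -17$)
$m{\left(t \right)} = \frac{67}{17}$ ($m{\left(t \right)} = 3 - \frac{16}{-17} = 3 - 16 \left(- \frac{1}{17}\right) = 3 - - \frac{16}{17} = 3 + \frac{16}{17} = \frac{67}{17}$)
$m{\left(-15 \right)} + X \left(-63\right) = \frac{67}{17} - -49644 = \frac{67}{17} + 49644 = \frac{844015}{17}$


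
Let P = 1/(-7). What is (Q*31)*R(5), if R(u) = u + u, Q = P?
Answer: -310/7 ≈ -44.286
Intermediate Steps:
P = -⅐ ≈ -0.14286
Q = -⅐ ≈ -0.14286
R(u) = 2*u
(Q*31)*R(5) = (-⅐*31)*(2*5) = -31/7*10 = -310/7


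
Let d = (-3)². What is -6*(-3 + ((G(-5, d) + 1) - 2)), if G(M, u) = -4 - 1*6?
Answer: 84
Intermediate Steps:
d = 9
G(M, u) = -10 (G(M, u) = -4 - 6 = -10)
-6*(-3 + ((G(-5, d) + 1) - 2)) = -6*(-3 + ((-10 + 1) - 2)) = -6*(-3 + (-9 - 2)) = -6*(-3 - 11) = -6*(-14) = 84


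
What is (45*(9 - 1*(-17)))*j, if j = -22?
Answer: -25740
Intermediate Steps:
(45*(9 - 1*(-17)))*j = (45*(9 - 1*(-17)))*(-22) = (45*(9 + 17))*(-22) = (45*26)*(-22) = 1170*(-22) = -25740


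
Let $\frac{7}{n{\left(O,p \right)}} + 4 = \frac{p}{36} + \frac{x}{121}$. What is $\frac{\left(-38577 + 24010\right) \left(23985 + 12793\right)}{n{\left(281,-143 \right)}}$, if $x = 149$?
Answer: $\frac{1123648866767}{2178} \approx 5.1591 \cdot 10^{8}$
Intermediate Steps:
$n{\left(O,p \right)} = \frac{7}{- \frac{335}{121} + \frac{p}{36}}$ ($n{\left(O,p \right)} = \frac{7}{-4 + \left(\frac{p}{36} + \frac{149}{121}\right)} = \frac{7}{-4 + \left(\frac{149}{121} + \frac{p}{36}\right)} = \frac{7}{- \frac{335}{121} + \frac{p}{36}}$)
$\frac{\left(-38577 + 24010\right) \left(23985 + 12793\right)}{n{\left(281,-143 \right)}} = \frac{\left(-38577 + 24010\right) \left(23985 + 12793\right)}{30492 \frac{1}{-12060 + 121 \left(-143\right)}} = \frac{\left(-14567\right) 36778}{30492 \frac{1}{-12060 - 17303}} = - \frac{535745126}{30492 \frac{1}{-29363}} = - \frac{535745126}{30492 \left(- \frac{1}{29363}\right)} = - \frac{535745126}{- \frac{30492}{29363}} = \left(-535745126\right) \left(- \frac{29363}{30492}\right) = \frac{1123648866767}{2178}$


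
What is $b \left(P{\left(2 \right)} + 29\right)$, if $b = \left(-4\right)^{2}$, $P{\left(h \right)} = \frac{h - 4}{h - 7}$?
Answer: $\frac{2352}{5} \approx 470.4$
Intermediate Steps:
$P{\left(h \right)} = \frac{-4 + h}{-7 + h}$
$b = 16$
$b \left(P{\left(2 \right)} + 29\right) = 16 \left(\frac{-4 + 2}{-7 + 2} + 29\right) = 16 \left(\frac{1}{-5} \left(-2\right) + 29\right) = 16 \left(\left(- \frac{1}{5}\right) \left(-2\right) + 29\right) = 16 \left(\frac{2}{5} + 29\right) = 16 \cdot \frac{147}{5} = \frac{2352}{5}$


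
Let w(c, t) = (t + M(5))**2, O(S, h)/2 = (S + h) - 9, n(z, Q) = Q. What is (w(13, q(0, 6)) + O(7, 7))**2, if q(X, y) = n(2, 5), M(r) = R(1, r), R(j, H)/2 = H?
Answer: 55225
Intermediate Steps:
R(j, H) = 2*H
M(r) = 2*r
q(X, y) = 5
O(S, h) = -18 + 2*S + 2*h (O(S, h) = 2*((S + h) - 9) = 2*(-9 + S + h) = -18 + 2*S + 2*h)
w(c, t) = (10 + t)**2 (w(c, t) = (t + 2*5)**2 = (t + 10)**2 = (10 + t)**2)
(w(13, q(0, 6)) + O(7, 7))**2 = ((10 + 5)**2 + (-18 + 2*7 + 2*7))**2 = (15**2 + (-18 + 14 + 14))**2 = (225 + 10)**2 = 235**2 = 55225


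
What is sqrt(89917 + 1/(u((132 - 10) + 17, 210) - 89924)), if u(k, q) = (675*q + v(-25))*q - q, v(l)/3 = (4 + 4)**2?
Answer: sqrt(79409376816064206218)/29717686 ≈ 299.86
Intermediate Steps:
v(l) = 192 (v(l) = 3*(4 + 4)**2 = 3*8**2 = 3*64 = 192)
u(k, q) = -q + q*(192 + 675*q) (u(k, q) = (675*q + 192)*q - q = (192 + 675*q)*q - q = q*(192 + 675*q) - q = -q + q*(192 + 675*q))
sqrt(89917 + 1/(u((132 - 10) + 17, 210) - 89924)) = sqrt(89917 + 1/(210*(191 + 675*210) - 89924)) = sqrt(89917 + 1/(210*(191 + 141750) - 89924)) = sqrt(89917 + 1/(210*141941 - 89924)) = sqrt(89917 + 1/(29807610 - 89924)) = sqrt(89917 + 1/29717686) = sqrt(2672125172063/29717686) = sqrt(79409376816064206218)/29717686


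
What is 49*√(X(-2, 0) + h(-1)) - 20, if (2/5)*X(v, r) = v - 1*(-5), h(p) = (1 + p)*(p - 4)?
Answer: -20 + 49*√30/2 ≈ 114.19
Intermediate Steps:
h(p) = (1 + p)*(-4 + p)
X(v, r) = 25/2 + 5*v/2 (X(v, r) = 5*(v - 1*(-5))/2 = 5*(v + 5)/2 = 5*(5 + v)/2 = 25/2 + 5*v/2)
49*√(X(-2, 0) + h(-1)) - 20 = 49*√((25/2 + (5/2)*(-2)) + (-4 + (-1)² - 3*(-1))) - 20 = 49*√((25/2 - 5) + (-4 + 1 + 3)) - 20 = 49*√(15/2 + 0) - 20 = 49*√(15/2) - 20 = 49*(√30/2) - 20 = 49*√30/2 - 20 = -20 + 49*√30/2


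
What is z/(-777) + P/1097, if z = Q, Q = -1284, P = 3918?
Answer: 1484278/284123 ≈ 5.2241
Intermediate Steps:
z = -1284
z/(-777) + P/1097 = -1284/(-777) + 3918/1097 = -1284*(-1/777) + 3918*(1/1097) = 428/259 + 3918/1097 = 1484278/284123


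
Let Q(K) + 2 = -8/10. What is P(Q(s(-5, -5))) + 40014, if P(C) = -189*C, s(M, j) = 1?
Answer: 202716/5 ≈ 40543.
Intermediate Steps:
Q(K) = -14/5 (Q(K) = -2 - 8/10 = -2 - 8*⅒ = -2 - ⅘ = -14/5)
P(Q(s(-5, -5))) + 40014 = -189*(-14/5) + 40014 = 2646/5 + 40014 = 202716/5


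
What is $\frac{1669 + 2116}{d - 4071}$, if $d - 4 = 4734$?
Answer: $\frac{3785}{667} \approx 5.6747$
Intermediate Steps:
$d = 4738$ ($d = 4 + 4734 = 4738$)
$\frac{1669 + 2116}{d - 4071} = \frac{1669 + 2116}{4738 - 4071} = \frac{3785}{667}$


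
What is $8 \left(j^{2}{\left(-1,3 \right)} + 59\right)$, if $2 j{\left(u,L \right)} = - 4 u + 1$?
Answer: $522$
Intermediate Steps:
$j{\left(u,L \right)} = \frac{1}{2} - 2 u$ ($j{\left(u,L \right)} = \frac{- 4 u + 1}{2} = \frac{1 - 4 u}{2} = \frac{1}{2} - 2 u$)
$8 \left(j^{2}{\left(-1,3 \right)} + 59\right) = 8 \left(\left(\frac{1}{2} - -2\right)^{2} + 59\right) = 8 \left(\left(\frac{1}{2} + 2\right)^{2} + 59\right) = 8 \left(\left(\frac{5}{2}\right)^{2} + 59\right) = 8 \left(\frac{25}{4} + 59\right) = 8 \cdot \frac{261}{4} = 522$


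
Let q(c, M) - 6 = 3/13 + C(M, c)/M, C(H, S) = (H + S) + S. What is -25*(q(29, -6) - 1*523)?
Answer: 512300/39 ≈ 13136.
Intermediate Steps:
C(H, S) = H + 2*S
q(c, M) = 81/13 + (M + 2*c)/M (q(c, M) = 6 + (3/13 + (M + 2*c)/M) = 81/13 + (M + 2*c)/M)
-25*(q(29, -6) - 1*523) = -25*((94/13 + 2*29/(-6)) - 1*523) = -25*((94/13 + 2*29*(-⅙)) - 523) = -25*((94/13 - 29/3) - 523) = -25*(-95/39 - 523) = -25*(-20492/39) = 512300/39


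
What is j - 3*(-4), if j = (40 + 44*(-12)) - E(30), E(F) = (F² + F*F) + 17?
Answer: -2293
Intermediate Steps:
E(F) = 17 + 2*F² (E(F) = (F² + F²) + 17 = 2*F² + 17 = 17 + 2*F²)
j = -2305 (j = (40 + 44*(-12)) - (17 + 2*30²) = (40 - 528) - (17 + 2*900) = -488 - (17 + 1800) = -488 - 1*1817 = -488 - 1817 = -2305)
j - 3*(-4) = -2305 - 3*(-4) = -2305 + 12 = -2293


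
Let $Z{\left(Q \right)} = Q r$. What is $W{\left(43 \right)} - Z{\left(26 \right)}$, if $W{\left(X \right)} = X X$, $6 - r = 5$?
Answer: $1823$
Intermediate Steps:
$r = 1$ ($r = 6 - 5 = 1$)
$Z{\left(Q \right)} = Q$ ($Z{\left(Q \right)} = Q 1 = Q$)
$W{\left(X \right)} = X^{2}$
$W{\left(43 \right)} - Z{\left(26 \right)} = 43^{2} - 26 = 1849 - 26 = 1823$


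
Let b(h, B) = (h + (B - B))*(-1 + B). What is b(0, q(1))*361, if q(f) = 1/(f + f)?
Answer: 0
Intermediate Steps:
q(f) = 1/(2*f)
b(h, B) = h*(-1 + B) (b(h, B) = (h + 0)*(-1 + B) = h*(-1 + B))
b(0, q(1))*361 = (0*(-1 + (½)/1))*361 = (0*(-1 + (½)*1))*361 = (0*(-1 + ½))*361 = (0*(-½))*361 = 0*361 = 0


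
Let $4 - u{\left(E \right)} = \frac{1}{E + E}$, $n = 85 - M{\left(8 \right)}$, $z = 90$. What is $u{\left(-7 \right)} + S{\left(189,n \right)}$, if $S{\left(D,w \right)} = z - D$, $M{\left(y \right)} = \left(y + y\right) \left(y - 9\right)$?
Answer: $- \frac{1329}{14} \approx -94.929$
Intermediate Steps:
$M{\left(y \right)} = 2 y \left(-9 + y\right)$
$n = 101$ ($n = 85 - 2 \cdot 8 \left(-9 + 8\right) = 85 - 2 \cdot 8 \left(-1\right) = 85 - -16 = 85 + 16 = 101$)
$S{\left(D,w \right)} = 90 - D$
$u{\left(E \right)} = 4 - \frac{1}{2 E}$ ($u{\left(E \right)} = 4 - \frac{1}{E + E} = 4 - \frac{1}{2 E}$)
$u{\left(-7 \right)} + S{\left(189,n \right)} = \left(4 - \frac{1}{2 \left(-7\right)}\right) + \left(90 - 189\right) = \left(4 - - \frac{1}{14}\right) + \left(90 - 189\right) = \left(4 + \frac{1}{14}\right) - 99 = \frac{57}{14} - 99 = - \frac{1329}{14}$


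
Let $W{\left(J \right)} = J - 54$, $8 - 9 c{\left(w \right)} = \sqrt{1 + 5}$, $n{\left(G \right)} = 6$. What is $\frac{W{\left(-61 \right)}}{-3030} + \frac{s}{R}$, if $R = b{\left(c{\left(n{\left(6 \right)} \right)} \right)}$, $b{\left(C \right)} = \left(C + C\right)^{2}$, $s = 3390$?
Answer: $\frac{1456052161}{1019292} + \frac{274590 \sqrt{6}}{841} \approx 2228.3$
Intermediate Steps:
$c{\left(w \right)} = \frac{8}{9} - \frac{\sqrt{6}}{9}$ ($c{\left(w \right)} = \frac{8}{9} - \frac{\sqrt{1 + 5}}{9} = \frac{8}{9} - \frac{\sqrt{6}}{9}$)
$W{\left(J \right)} = -54 + J$
$b{\left(C \right)} = 4 C^{2}$ ($b{\left(C \right)} = \left(2 C\right)^{2} = 4 C^{2}$)
$R = 4 \left(\frac{8}{9} - \frac{\sqrt{6}}{9}\right)^{2} \approx 1.5214$
$\frac{W{\left(-61 \right)}}{-3030} + \frac{s}{R} = \frac{-54 - 61}{-3030} + \frac{3390}{\frac{280}{81} - \frac{64 \sqrt{6}}{81}} = \left(-115\right) \left(- \frac{1}{3030}\right) + \frac{3390}{\frac{280}{81} - \frac{64 \sqrt{6}}{81}} = \frac{23}{606} + \frac{3390}{\frac{280}{81} - \frac{64 \sqrt{6}}{81}}$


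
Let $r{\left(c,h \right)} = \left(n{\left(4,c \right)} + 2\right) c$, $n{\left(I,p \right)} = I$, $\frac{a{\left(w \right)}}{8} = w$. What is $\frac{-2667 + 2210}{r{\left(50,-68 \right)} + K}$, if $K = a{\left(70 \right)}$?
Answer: $- \frac{457}{860} \approx -0.53139$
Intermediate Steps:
$a{\left(w \right)} = 8 w$
$r{\left(c,h \right)} = 6 c$ ($r{\left(c,h \right)} = \left(4 + 2\right) c = 6 c$)
$K = 560$ ($K = 8 \cdot 70 = 560$)
$\frac{-2667 + 2210}{r{\left(50,-68 \right)} + K} = \frac{-2667 + 2210}{6 \cdot 50 + 560} = - \frac{457}{300 + 560} = - \frac{457}{860}$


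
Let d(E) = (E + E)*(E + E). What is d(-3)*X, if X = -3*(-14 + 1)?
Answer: 1404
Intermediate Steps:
d(E) = 4*E**2 (d(E) = (2*E)*(2*E) = 4*E**2)
X = 39 (X = -3*(-13) = 39)
d(-3)*X = (4*(-3)**2)*39 = (4*9)*39 = 36*39 = 1404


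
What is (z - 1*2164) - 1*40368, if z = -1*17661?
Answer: -60193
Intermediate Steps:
z = -17661
(z - 1*2164) - 1*40368 = (-17661 - 1*2164) - 1*40368 = (-17661 - 2164) - 40368 = -19825 - 40368 = -60193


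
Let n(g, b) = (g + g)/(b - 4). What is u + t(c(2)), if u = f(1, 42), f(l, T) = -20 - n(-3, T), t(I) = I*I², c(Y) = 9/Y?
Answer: 10835/152 ≈ 71.283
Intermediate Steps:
n(g, b) = 2*g/(-4 + b) (n(g, b) = (2*g)/(-4 + b) = 2*g/(-4 + b))
t(I) = I³
f(l, T) = -20 + 6/(-4 + T) (f(l, T) = -20 - 2*(-3)/(-4 + T) = -20 - (-6)/(-4 + T) = -20 + 6/(-4 + T))
u = -377/19 (u = 2*(43 - 10*42)/(-4 + 42) = 2*(43 - 420)/38 = 2*(1/38)*(-377) = -377/19 ≈ -19.842)
u + t(c(2)) = -377/19 + (9/2)³ = -377/19 + 729/8 = 10835/152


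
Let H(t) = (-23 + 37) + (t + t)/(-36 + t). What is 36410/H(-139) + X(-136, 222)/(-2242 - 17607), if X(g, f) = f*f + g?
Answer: 5742672273/2461276 ≈ 2333.2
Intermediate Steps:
H(t) = 14 + 2*t/(-36 + t) (H(t) = 14 + (2*t)/(-36 + t) = 14 + 2*t/(-36 + t))
X(g, f) = g + f² (X(g, f) = f² + g = g + f²)
36410/H(-139) + X(-136, 222)/(-2242 - 17607) = 36410/((8*(-63 + 2*(-139))/(-36 - 139))) + (-136 + 222²)/(-2242 - 17607) = 36410/((8*(-63 - 278)/(-175))) + (-136 + 49284)/(-19849) = 36410/((8*(-1/175)*(-341))) + 49148*(-1/19849) = 36410/(2728/175) - 49148/19849 = 36410*(175/2728) - 49148/19849 = 289625/124 - 49148/19849 = 5742672273/2461276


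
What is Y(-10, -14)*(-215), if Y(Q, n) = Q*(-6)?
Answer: -12900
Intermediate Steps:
Y(Q, n) = -6*Q
Y(-10, -14)*(-215) = -6*(-10)*(-215) = 60*(-215) = -12900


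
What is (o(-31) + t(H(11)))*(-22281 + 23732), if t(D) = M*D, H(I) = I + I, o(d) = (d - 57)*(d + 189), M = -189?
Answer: -26207962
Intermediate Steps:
o(d) = (-57 + d)*(189 + d)
H(I) = 2*I
t(D) = -189*D
(o(-31) + t(H(11)))*(-22281 + 23732) = ((-10773 + (-31)² + 132*(-31)) - 378*11)*(-22281 + 23732) = ((-10773 + 961 - 4092) - 189*22)*1451 = (-13904 - 4158)*1451 = -18062*1451 = -26207962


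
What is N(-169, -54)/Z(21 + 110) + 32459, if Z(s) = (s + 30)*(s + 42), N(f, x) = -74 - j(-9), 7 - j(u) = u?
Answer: 904080437/27853 ≈ 32459.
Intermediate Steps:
j(u) = 7 - u
N(f, x) = -90 (N(f, x) = -74 - (7 - 1*(-9)) = -74 - (7 + 9) = -74 - 1*16 = -74 - 16 = -90)
Z(s) = (30 + s)*(42 + s)
N(-169, -54)/Z(21 + 110) + 32459 = -90/(1260 + (21 + 110)**2 + 72*(21 + 110)) + 32459 = -90/(1260 + 131**2 + 72*131) + 32459 = -90/(1260 + 17161 + 9432) + 32459 = -90/27853 + 32459 = 904080437/27853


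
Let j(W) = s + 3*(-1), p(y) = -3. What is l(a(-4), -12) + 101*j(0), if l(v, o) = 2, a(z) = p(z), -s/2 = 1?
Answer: -503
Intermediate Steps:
s = -2 (s = -2*1 = -2)
a(z) = -3
j(W) = -5 (j(W) = -2 + 3*(-1) = -2 - 3 = -5)
l(a(-4), -12) + 101*j(0) = 2 + 101*(-5) = 2 - 505 = -503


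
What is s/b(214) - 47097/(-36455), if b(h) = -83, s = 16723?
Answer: -605727914/3025765 ≈ -200.19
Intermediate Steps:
s/b(214) - 47097/(-36455) = 16723/(-83) - 47097/(-36455) = 16723*(-1/83) - 47097*(-1/36455) = -16723/83 + 47097/36455 = -605727914/3025765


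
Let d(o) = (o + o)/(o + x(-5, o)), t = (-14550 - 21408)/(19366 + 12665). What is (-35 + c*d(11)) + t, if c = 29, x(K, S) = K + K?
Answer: 6426245/10677 ≈ 601.88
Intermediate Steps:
x(K, S) = 2*K
t = -11986/10677 (t = -35958/32031 = -35958*1/32031 = -11986/10677 ≈ -1.1226)
d(o) = 2*o/(-10 + o) (d(o) = (o + o)/(o + 2*(-5)) = (2*o)/(o - 10) = (2*o)/(-10 + o) = 2*o/(-10 + o))
(-35 + c*d(11)) + t = (-35 + 29*(2*11/(-10 + 11))) - 11986/10677 = (-35 + 29*(2*11/1)) - 11986/10677 = (-35 + 29*(2*11*1)) - 11986/10677 = (-35 + 29*22) - 11986/10677 = (-35 + 638) - 11986/10677 = 603 - 11986/10677 = 6426245/10677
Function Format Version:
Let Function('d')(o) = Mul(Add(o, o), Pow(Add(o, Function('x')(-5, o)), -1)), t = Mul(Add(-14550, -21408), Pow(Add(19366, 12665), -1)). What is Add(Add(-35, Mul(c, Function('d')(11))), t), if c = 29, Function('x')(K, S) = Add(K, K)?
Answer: Rational(6426245, 10677) ≈ 601.88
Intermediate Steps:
Function('x')(K, S) = Mul(2, K)
t = Rational(-11986, 10677) (t = Mul(-35958, Pow(32031, -1)) = Mul(-35958, Rational(1, 32031)) = Rational(-11986, 10677) ≈ -1.1226)
Function('d')(o) = Mul(2, o, Pow(Add(-10, o), -1)) (Function('d')(o) = Mul(Add(o, o), Pow(Add(o, Mul(2, -5)), -1)) = Mul(Mul(2, o), Pow(Add(o, -10), -1)) = Mul(Mul(2, o), Pow(Add(-10, o), -1)) = Mul(2, o, Pow(Add(-10, o), -1)))
Add(Add(-35, Mul(c, Function('d')(11))), t) = Add(Add(-35, Mul(29, Mul(2, 11, Pow(Add(-10, 11), -1)))), Rational(-11986, 10677)) = Add(Add(-35, Mul(29, Mul(2, 11, Pow(1, -1)))), Rational(-11986, 10677)) = Add(Add(-35, Mul(29, Mul(2, 11, 1))), Rational(-11986, 10677)) = Add(Add(-35, Mul(29, 22)), Rational(-11986, 10677)) = Add(Add(-35, 638), Rational(-11986, 10677)) = Add(603, Rational(-11986, 10677)) = Rational(6426245, 10677)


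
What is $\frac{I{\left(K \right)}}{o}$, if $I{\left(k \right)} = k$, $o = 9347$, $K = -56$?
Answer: $- \frac{56}{9347} \approx -0.0059912$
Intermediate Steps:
$\frac{I{\left(K \right)}}{o} = - \frac{56}{9347}$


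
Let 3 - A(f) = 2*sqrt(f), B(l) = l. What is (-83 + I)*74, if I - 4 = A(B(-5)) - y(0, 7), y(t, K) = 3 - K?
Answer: -5328 - 148*I*sqrt(5) ≈ -5328.0 - 330.94*I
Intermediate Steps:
A(f) = 3 - 2*sqrt(f)
I = 11 - 2*I*sqrt(5) (I = 4 + ((3 - 2*I*sqrt(5)) - (3 - 1*7)) = 4 + ((3 - 2*I*sqrt(5)) - (3 - 7)) = 4 + ((3 - 2*I*sqrt(5)) - 1*(-4)) = 4 + ((3 - 2*I*sqrt(5)) + 4) = 4 + (7 - 2*I*sqrt(5)) = 11 - 2*I*sqrt(5) ≈ 11.0 - 4.4721*I)
(-83 + I)*74 = (-83 + (11 - 2*I*sqrt(5)))*74 = (-72 - 2*I*sqrt(5))*74 = -5328 - 148*I*sqrt(5)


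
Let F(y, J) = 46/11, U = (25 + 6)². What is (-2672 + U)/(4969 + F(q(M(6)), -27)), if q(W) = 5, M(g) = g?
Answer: -18821/54705 ≈ -0.34405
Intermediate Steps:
U = 961 (U = 31² = 961)
F(y, J) = 46/11 (F(y, J) = 46*(1/11) = 46/11)
(-2672 + U)/(4969 + F(q(M(6)), -27)) = (-2672 + 961)/(4969 + 46/11) = -1711/54705/11 = -1711*11/54705 = -18821/54705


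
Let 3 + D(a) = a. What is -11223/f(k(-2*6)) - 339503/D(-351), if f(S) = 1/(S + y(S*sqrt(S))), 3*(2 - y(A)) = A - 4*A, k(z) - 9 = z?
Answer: 4312445/354 + 33669*I*sqrt(3) ≈ 12182.0 + 58316.0*I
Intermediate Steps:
k(z) = 9 + z
D(a) = -3 + a
y(A) = 2 + A (y(A) = 2 - (A - 4*A)/3 = 2 - (-1)*A = 2 + A)
f(S) = 1/(2 + S + S**(3/2)) (f(S) = 1/(S + (2 + S*sqrt(S))) = 1/(S + (2 + S**(3/2))) = 1/(2 + S + S**(3/2)))
-11223/f(k(-2*6)) - 339503/D(-351) = -(123453 - 134676 + 11223*(9 - 2*6)**(3/2)) - 339503/(-3 - 351) = -(-11223 + 11223*(9 - 12)**(3/2)) - 339503/(-354) = -(-11223 - 33669*I*sqrt(3)) - 339503*(-1/354) = -(-11223 - 33669*I*sqrt(3)) + 339503/354 = -11223*(-1 - 3*I*sqrt(3)) + 339503/354 = (11223 + 33669*I*sqrt(3)) + 339503/354 = 4312445/354 + 33669*I*sqrt(3)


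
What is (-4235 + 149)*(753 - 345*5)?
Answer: 3971592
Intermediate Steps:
(-4235 + 149)*(753 - 345*5) = -4086*(753 - 1725) = -4086*(-972) = 3971592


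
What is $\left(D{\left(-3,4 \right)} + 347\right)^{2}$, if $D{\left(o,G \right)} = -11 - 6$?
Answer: $108900$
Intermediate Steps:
$D{\left(o,G \right)} = -17$
$\left(D{\left(-3,4 \right)} + 347\right)^{2} = \left(-17 + 347\right)^{2} = 330^{2} = 108900$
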